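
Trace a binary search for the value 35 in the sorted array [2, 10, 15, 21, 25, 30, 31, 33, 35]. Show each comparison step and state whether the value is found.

Binary search for 35 in [2, 10, 15, 21, 25, 30, 31, 33, 35]:

lo=0, hi=8, mid=4, arr[mid]=25 -> 25 < 35, search right half
lo=5, hi=8, mid=6, arr[mid]=31 -> 31 < 35, search right half
lo=7, hi=8, mid=7, arr[mid]=33 -> 33 < 35, search right half
lo=8, hi=8, mid=8, arr[mid]=35 -> Found target at index 8!

Binary search finds 35 at index 8 after 4 comparisons. The search repeatedly halves the search space by comparing with the middle element.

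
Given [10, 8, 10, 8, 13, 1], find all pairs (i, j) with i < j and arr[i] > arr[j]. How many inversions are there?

Finding inversions in [10, 8, 10, 8, 13, 1]:

(0, 1): arr[0]=10 > arr[1]=8
(0, 3): arr[0]=10 > arr[3]=8
(0, 5): arr[0]=10 > arr[5]=1
(1, 5): arr[1]=8 > arr[5]=1
(2, 3): arr[2]=10 > arr[3]=8
(2, 5): arr[2]=10 > arr[5]=1
(3, 5): arr[3]=8 > arr[5]=1
(4, 5): arr[4]=13 > arr[5]=1

Total inversions: 8

The array has 8 inversion(s): (0,1), (0,3), (0,5), (1,5), (2,3), (2,5), (3,5), (4,5). Each pair (i,j) satisfies i < j and arr[i] > arr[j].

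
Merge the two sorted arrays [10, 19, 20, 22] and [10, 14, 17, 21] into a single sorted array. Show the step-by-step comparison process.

Merging process:

Compare 10 vs 10: take 10 from left. Merged: [10]
Compare 19 vs 10: take 10 from right. Merged: [10, 10]
Compare 19 vs 14: take 14 from right. Merged: [10, 10, 14]
Compare 19 vs 17: take 17 from right. Merged: [10, 10, 14, 17]
Compare 19 vs 21: take 19 from left. Merged: [10, 10, 14, 17, 19]
Compare 20 vs 21: take 20 from left. Merged: [10, 10, 14, 17, 19, 20]
Compare 22 vs 21: take 21 from right. Merged: [10, 10, 14, 17, 19, 20, 21]
Append remaining from left: [22]. Merged: [10, 10, 14, 17, 19, 20, 21, 22]

Final merged array: [10, 10, 14, 17, 19, 20, 21, 22]
Total comparisons: 7

The merged array is [10, 10, 14, 17, 19, 20, 21, 22], requiring 7 comparisons. The merge step runs in O(n) time where n is the total number of elements.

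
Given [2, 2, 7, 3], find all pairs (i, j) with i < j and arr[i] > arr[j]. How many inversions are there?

Finding inversions in [2, 2, 7, 3]:

(2, 3): arr[2]=7 > arr[3]=3

Total inversions: 1

The array has 1 inversion(s): (2,3). Each pair (i,j) satisfies i < j and arr[i] > arr[j].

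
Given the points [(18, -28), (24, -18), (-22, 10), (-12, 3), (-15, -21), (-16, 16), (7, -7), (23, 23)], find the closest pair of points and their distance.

Computing all pairwise distances among 8 points:

d((18, -28), (24, -18)) = 11.6619
d((18, -28), (-22, 10)) = 55.1725
d((18, -28), (-12, 3)) = 43.1393
d((18, -28), (-15, -21)) = 33.7343
d((18, -28), (-16, 16)) = 55.6058
d((18, -28), (7, -7)) = 23.7065
d((18, -28), (23, 23)) = 51.2445
d((24, -18), (-22, 10)) = 53.8516
d((24, -18), (-12, 3)) = 41.6773
d((24, -18), (-15, -21)) = 39.1152
d((24, -18), (-16, 16)) = 52.4976
d((24, -18), (7, -7)) = 20.2485
d((24, -18), (23, 23)) = 41.0122
d((-22, 10), (-12, 3)) = 12.2066
d((-22, 10), (-15, -21)) = 31.7805
d((-22, 10), (-16, 16)) = 8.4853 <-- minimum
d((-22, 10), (7, -7)) = 33.6155
d((-22, 10), (23, 23)) = 46.8402
d((-12, 3), (-15, -21)) = 24.1868
d((-12, 3), (-16, 16)) = 13.6015
d((-12, 3), (7, -7)) = 21.4709
d((-12, 3), (23, 23)) = 40.3113
d((-15, -21), (-16, 16)) = 37.0135
d((-15, -21), (7, -7)) = 26.0768
d((-15, -21), (23, 23)) = 58.1378
d((-16, 16), (7, -7)) = 32.5269
d((-16, 16), (23, 23)) = 39.6232
d((7, -7), (23, 23)) = 34.0

Closest pair: (-22, 10) and (-16, 16) with distance 8.4853

The closest pair is (-22, 10) and (-16, 16) with Euclidean distance 8.4853. For 8 points, brute-force pairwise comparison is shown above. For large n, the divide-and-conquer algorithm (sort by x, recurse on halves, check the dividing strip) achieves O(n log n).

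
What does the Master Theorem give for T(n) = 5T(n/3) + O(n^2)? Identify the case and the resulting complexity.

Master Theorem for T(n) = 5T(n/3) + O(n^2):

a = 5, b = 3, c = 2
log_b(a) = log_3(5) = 1.4650

Case 3: c = 2 > log_3(5) = 1.4650
T(n) = O(n^2) = O(n^2)

For T(n) = 5T(n/3) + O(n^2): log_3(5) = 1.4650. This is Case 3 of the Master Theorem (c > log_b(a), work dominated by root), giving O(n^2).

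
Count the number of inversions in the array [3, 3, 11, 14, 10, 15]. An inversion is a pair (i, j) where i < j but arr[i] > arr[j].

Finding inversions in [3, 3, 11, 14, 10, 15]:

(2, 4): arr[2]=11 > arr[4]=10
(3, 4): arr[3]=14 > arr[4]=10

Total inversions: 2

The array has 2 inversion(s): (2,4), (3,4). Each pair (i,j) satisfies i < j and arr[i] > arr[j].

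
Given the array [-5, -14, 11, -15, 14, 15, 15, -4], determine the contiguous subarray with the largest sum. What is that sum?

Using Kadane's algorithm on [-5, -14, 11, -15, 14, 15, 15, -4]:

Scanning through the array:
Position 1 (value -14): max_ending_here = -14, max_so_far = -5
Position 2 (value 11): max_ending_here = 11, max_so_far = 11
Position 3 (value -15): max_ending_here = -4, max_so_far = 11
Position 4 (value 14): max_ending_here = 14, max_so_far = 14
Position 5 (value 15): max_ending_here = 29, max_so_far = 29
Position 6 (value 15): max_ending_here = 44, max_so_far = 44
Position 7 (value -4): max_ending_here = 40, max_so_far = 44

Maximum subarray: [14, 15, 15]
Maximum sum: 44

The maximum subarray is [14, 15, 15] with sum 44. This subarray runs from index 4 to index 6.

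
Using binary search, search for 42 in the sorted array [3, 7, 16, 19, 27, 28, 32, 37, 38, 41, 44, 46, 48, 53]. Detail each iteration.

Binary search for 42 in [3, 7, 16, 19, 27, 28, 32, 37, 38, 41, 44, 46, 48, 53]:

lo=0, hi=13, mid=6, arr[mid]=32 -> 32 < 42, search right half
lo=7, hi=13, mid=10, arr[mid]=44 -> 44 > 42, search left half
lo=7, hi=9, mid=8, arr[mid]=38 -> 38 < 42, search right half
lo=9, hi=9, mid=9, arr[mid]=41 -> 41 < 42, search right half
lo=10 > hi=9, target 42 not found

Binary search determines that 42 is not in the array after 4 comparisons. The search space was exhausted without finding the target.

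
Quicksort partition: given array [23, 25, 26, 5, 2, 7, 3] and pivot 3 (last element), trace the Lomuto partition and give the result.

Lomuto partition with pivot = 3:

Initial array: [23, 25, 26, 5, 2, 7, 3]

arr[0]=23 > 3: no swap
arr[1]=25 > 3: no swap
arr[2]=26 > 3: no swap
arr[3]=5 > 3: no swap
arr[4]=2 <= 3: swap with position 0, array becomes [2, 25, 26, 5, 23, 7, 3]
arr[5]=7 > 3: no swap

Place pivot at position 1: [2, 3, 26, 5, 23, 7, 25]
Pivot position: 1

After partitioning with pivot 3, the array becomes [2, 3, 26, 5, 23, 7, 25]. The pivot is placed at index 1. All elements to the left of the pivot are <= 3, and all elements to the right are > 3.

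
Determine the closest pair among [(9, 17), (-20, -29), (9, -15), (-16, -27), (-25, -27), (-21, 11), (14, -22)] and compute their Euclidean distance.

Computing all pairwise distances among 7 points:

d((9, 17), (-20, -29)) = 54.3783
d((9, 17), (9, -15)) = 32.0
d((9, 17), (-16, -27)) = 50.6063
d((9, 17), (-25, -27)) = 55.6058
d((9, 17), (-21, 11)) = 30.5941
d((9, 17), (14, -22)) = 39.3192
d((-20, -29), (9, -15)) = 32.2025
d((-20, -29), (-16, -27)) = 4.4721 <-- minimum
d((-20, -29), (-25, -27)) = 5.3852
d((-20, -29), (-21, 11)) = 40.0125
d((-20, -29), (14, -22)) = 34.7131
d((9, -15), (-16, -27)) = 27.7308
d((9, -15), (-25, -27)) = 36.0555
d((9, -15), (-21, 11)) = 39.6989
d((9, -15), (14, -22)) = 8.6023
d((-16, -27), (-25, -27)) = 9.0
d((-16, -27), (-21, 11)) = 38.3275
d((-16, -27), (14, -22)) = 30.4138
d((-25, -27), (-21, 11)) = 38.2099
d((-25, -27), (14, -22)) = 39.3192
d((-21, 11), (14, -22)) = 48.1041

Closest pair: (-20, -29) and (-16, -27) with distance 4.4721

The closest pair is (-20, -29) and (-16, -27) with Euclidean distance 4.4721. For 7 points, brute-force pairwise comparison is shown above. For large n, the divide-and-conquer algorithm (sort by x, recurse on halves, check the dividing strip) achieves O(n log n).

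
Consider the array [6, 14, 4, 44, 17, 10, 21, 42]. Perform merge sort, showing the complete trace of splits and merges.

Merge sort trace:

Split: [6, 14, 4, 44, 17, 10, 21, 42] -> [6, 14, 4, 44] and [17, 10, 21, 42]
  Split: [6, 14, 4, 44] -> [6, 14] and [4, 44]
    Split: [6, 14] -> [6] and [14]
    Merge: [6] + [14] -> [6, 14]
    Split: [4, 44] -> [4] and [44]
    Merge: [4] + [44] -> [4, 44]
  Merge: [6, 14] + [4, 44] -> [4, 6, 14, 44]
  Split: [17, 10, 21, 42] -> [17, 10] and [21, 42]
    Split: [17, 10] -> [17] and [10]
    Merge: [17] + [10] -> [10, 17]
    Split: [21, 42] -> [21] and [42]
    Merge: [21] + [42] -> [21, 42]
  Merge: [10, 17] + [21, 42] -> [10, 17, 21, 42]
Merge: [4, 6, 14, 44] + [10, 17, 21, 42] -> [4, 6, 10, 14, 17, 21, 42, 44]

Final sorted array: [4, 6, 10, 14, 17, 21, 42, 44]

The merge sort proceeds by recursively splitting the array and merging sorted halves.
After all merges, the sorted array is [4, 6, 10, 14, 17, 21, 42, 44].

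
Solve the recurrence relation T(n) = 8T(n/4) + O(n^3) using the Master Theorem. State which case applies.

Master Theorem for T(n) = 8T(n/4) + O(n^3):

a = 8, b = 4, c = 3
log_b(a) = log_4(8) = 1.5000

Case 3: c = 3 > log_4(8) = 1.5000
T(n) = O(n^3) = O(n^3)

For T(n) = 8T(n/4) + O(n^3): log_4(8) = 1.5000. This is Case 3 of the Master Theorem (c > log_b(a), work dominated by root), giving O(n^3).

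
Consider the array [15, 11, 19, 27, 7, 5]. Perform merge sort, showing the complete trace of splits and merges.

Merge sort trace:

Split: [15, 11, 19, 27, 7, 5] -> [15, 11, 19] and [27, 7, 5]
  Split: [15, 11, 19] -> [15] and [11, 19]
    Split: [11, 19] -> [11] and [19]
    Merge: [11] + [19] -> [11, 19]
  Merge: [15] + [11, 19] -> [11, 15, 19]
  Split: [27, 7, 5] -> [27] and [7, 5]
    Split: [7, 5] -> [7] and [5]
    Merge: [7] + [5] -> [5, 7]
  Merge: [27] + [5, 7] -> [5, 7, 27]
Merge: [11, 15, 19] + [5, 7, 27] -> [5, 7, 11, 15, 19, 27]

Final sorted array: [5, 7, 11, 15, 19, 27]

The merge sort proceeds by recursively splitting the array and merging sorted halves.
After all merges, the sorted array is [5, 7, 11, 15, 19, 27].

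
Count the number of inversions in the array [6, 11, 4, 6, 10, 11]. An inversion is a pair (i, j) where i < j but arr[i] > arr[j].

Finding inversions in [6, 11, 4, 6, 10, 11]:

(0, 2): arr[0]=6 > arr[2]=4
(1, 2): arr[1]=11 > arr[2]=4
(1, 3): arr[1]=11 > arr[3]=6
(1, 4): arr[1]=11 > arr[4]=10

Total inversions: 4

The array has 4 inversion(s): (0,2), (1,2), (1,3), (1,4). Each pair (i,j) satisfies i < j and arr[i] > arr[j].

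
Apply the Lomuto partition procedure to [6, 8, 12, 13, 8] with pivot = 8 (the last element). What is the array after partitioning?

Lomuto partition with pivot = 8:

Initial array: [6, 8, 12, 13, 8]

arr[0]=6 <= 8: swap with position 0, array becomes [6, 8, 12, 13, 8]
arr[1]=8 <= 8: swap with position 1, array becomes [6, 8, 12, 13, 8]
arr[2]=12 > 8: no swap
arr[3]=13 > 8: no swap

Place pivot at position 2: [6, 8, 8, 13, 12]
Pivot position: 2

After partitioning with pivot 8, the array becomes [6, 8, 8, 13, 12]. The pivot is placed at index 2. All elements to the left of the pivot are <= 8, and all elements to the right are > 8.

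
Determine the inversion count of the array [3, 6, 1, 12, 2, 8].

Finding inversions in [3, 6, 1, 12, 2, 8]:

(0, 2): arr[0]=3 > arr[2]=1
(0, 4): arr[0]=3 > arr[4]=2
(1, 2): arr[1]=6 > arr[2]=1
(1, 4): arr[1]=6 > arr[4]=2
(3, 4): arr[3]=12 > arr[4]=2
(3, 5): arr[3]=12 > arr[5]=8

Total inversions: 6

The array has 6 inversion(s): (0,2), (0,4), (1,2), (1,4), (3,4), (3,5). Each pair (i,j) satisfies i < j and arr[i] > arr[j].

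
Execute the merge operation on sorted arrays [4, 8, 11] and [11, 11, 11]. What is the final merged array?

Merging process:

Compare 4 vs 11: take 4 from left. Merged: [4]
Compare 8 vs 11: take 8 from left. Merged: [4, 8]
Compare 11 vs 11: take 11 from left. Merged: [4, 8, 11]
Append remaining from right: [11, 11, 11]. Merged: [4, 8, 11, 11, 11, 11]

Final merged array: [4, 8, 11, 11, 11, 11]
Total comparisons: 3

The merged array is [4, 8, 11, 11, 11, 11], requiring 3 comparisons. The merge step runs in O(n) time where n is the total number of elements.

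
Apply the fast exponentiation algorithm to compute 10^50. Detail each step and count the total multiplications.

Computing 10^50 by squaring (build up from 10^1; each line after the first costs one multiplication):

10^1 = 10
10^2 = (10^1)^2 = 10^2 = 100
10^3 = 10 * 10^2 = 10 * 100 = 1000
10^6 = (10^3)^2 = 1000^2 = 1000000
10^12 = (10^6)^2 = 1000000^2 = 1000000000000
10^24 = (10^12)^2 = 1000000000000^2 = 1000000000000000000000000
10^25 = 10 * 10^24 = 10 * 1000000000000000000000000 = 10000000000000000000000000
10^50 = (10^25)^2 = 10000000000000000000000000^2 = 100000000000000000000000000000000000000000000000000

Result: 100000000000000000000000000000000000000000000000000
Multiplications needed: 7 (7 lines after 10^1)

10^50 = 100000000000000000000000000000000000000000000000000. Using exponentiation by squaring, this requires 7 multiplications. The key idea: if the exponent is even, square the half-power; if odd, multiply by the base once.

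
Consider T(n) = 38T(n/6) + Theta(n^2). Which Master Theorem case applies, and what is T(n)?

Master Theorem for T(n) = 38T(n/6) + O(n^2):

a = 38, b = 6, c = 2
log_b(a) = log_6(38) = 2.0302

Case 1: c = 2 < log_6(38) = 2.0302
T(n) = O(n^(log_6 38))

For T(n) = 38T(n/6) + O(n^2): log_6(38) = 2.0302. This is Case 1 of the Master Theorem (c < log_b(a), work dominated by leaves), giving O(n^(log_6 38)).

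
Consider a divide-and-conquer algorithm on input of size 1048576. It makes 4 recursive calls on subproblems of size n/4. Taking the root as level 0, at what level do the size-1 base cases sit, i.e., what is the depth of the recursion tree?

For divide and conquer with division factor 4:

Problem sizes at each level:
Level 0: 1048576
Level 1: 262144
Level 2: 65536
Level 3: 16384
Level 4: 4096
Level 5: 1024
Level 6: 256
Level 7: 64
Level 8: 16
Level 9: 4
Level 10: 1

The root is level 0 and the size-1 base case is level 10 (the tree spans levels 0 through 10, i.e. 11 levels counting the root), so the depth is the number of divisions: log_4(1048576) = 10

The recursion tree depth is log_4(1048576) = 10. At each level, the problem size is divided by 4, so it takes 10 divisions to reduce to a base case of size 1. The algorithm makes 4 recursive calls at each level.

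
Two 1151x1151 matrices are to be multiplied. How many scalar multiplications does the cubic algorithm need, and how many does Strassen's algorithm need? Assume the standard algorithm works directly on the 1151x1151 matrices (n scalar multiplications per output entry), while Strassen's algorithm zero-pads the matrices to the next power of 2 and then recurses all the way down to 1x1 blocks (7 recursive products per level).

Matrix multiplication for 1151x1151 matrices:

Strassen's algorithm requires power-of-2 dimensions. Pad 1151x1151 to 2048x2048 (next power of 2).

Standard algorithm: 1151^3 = 1524845951 multiplications
Strassen's algorithm: 7^(log2(2048)) = 7^11 = 1977326743 multiplications
Difference: 1524845951 - 1977326743 = -452480792 (Strassen uses MORE here due to padding overhead — for small or just-over-power-of-2 n, padding can outweigh the per-level savings)

Standard: 1524845951 multiplications (1151^3). Strassen: 1977326743 multiplications (7^11, after padding to 2048x2048). Strassen reduces 8 recursive multiplications to 7 at each level.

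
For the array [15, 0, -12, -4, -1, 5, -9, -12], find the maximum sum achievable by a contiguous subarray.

Using Kadane's algorithm on [15, 0, -12, -4, -1, 5, -9, -12]:

Scanning through the array:
Position 1 (value 0): max_ending_here = 15, max_so_far = 15
Position 2 (value -12): max_ending_here = 3, max_so_far = 15
Position 3 (value -4): max_ending_here = -1, max_so_far = 15
Position 4 (value -1): max_ending_here = -1, max_so_far = 15
Position 5 (value 5): max_ending_here = 5, max_so_far = 15
Position 6 (value -9): max_ending_here = -4, max_so_far = 15
Position 7 (value -12): max_ending_here = -12, max_so_far = 15

Maximum subarray: [15]
Maximum sum: 15

The maximum subarray is [15] with sum 15. This subarray runs from index 0 to index 0.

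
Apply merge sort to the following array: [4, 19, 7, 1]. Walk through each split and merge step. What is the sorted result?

Merge sort trace:

Split: [4, 19, 7, 1] -> [4, 19] and [7, 1]
  Split: [4, 19] -> [4] and [19]
  Merge: [4] + [19] -> [4, 19]
  Split: [7, 1] -> [7] and [1]
  Merge: [7] + [1] -> [1, 7]
Merge: [4, 19] + [1, 7] -> [1, 4, 7, 19]

Final sorted array: [1, 4, 7, 19]

The merge sort proceeds by recursively splitting the array and merging sorted halves.
After all merges, the sorted array is [1, 4, 7, 19].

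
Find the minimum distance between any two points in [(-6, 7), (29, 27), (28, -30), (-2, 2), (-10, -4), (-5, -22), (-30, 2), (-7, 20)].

Computing all pairwise distances among 8 points:

d((-6, 7), (29, 27)) = 40.3113
d((-6, 7), (28, -30)) = 50.2494
d((-6, 7), (-2, 2)) = 6.4031 <-- minimum
d((-6, 7), (-10, -4)) = 11.7047
d((-6, 7), (-5, -22)) = 29.0172
d((-6, 7), (-30, 2)) = 24.5153
d((-6, 7), (-7, 20)) = 13.0384
d((29, 27), (28, -30)) = 57.0088
d((29, 27), (-2, 2)) = 39.8246
d((29, 27), (-10, -4)) = 49.8197
d((29, 27), (-5, -22)) = 59.6406
d((29, 27), (-30, 2)) = 64.0781
d((29, 27), (-7, 20)) = 36.6742
d((28, -30), (-2, 2)) = 43.8634
d((28, -30), (-10, -4)) = 46.0435
d((28, -30), (-5, -22)) = 33.9559
d((28, -30), (-30, 2)) = 66.242
d((28, -30), (-7, 20)) = 61.0328
d((-2, 2), (-10, -4)) = 10.0
d((-2, 2), (-5, -22)) = 24.1868
d((-2, 2), (-30, 2)) = 28.0
d((-2, 2), (-7, 20)) = 18.6815
d((-10, -4), (-5, -22)) = 18.6815
d((-10, -4), (-30, 2)) = 20.8806
d((-10, -4), (-7, 20)) = 24.1868
d((-5, -22), (-30, 2)) = 34.6554
d((-5, -22), (-7, 20)) = 42.0476
d((-30, 2), (-7, 20)) = 29.2062

Closest pair: (-6, 7) and (-2, 2) with distance 6.4031

The closest pair is (-6, 7) and (-2, 2) with Euclidean distance 6.4031. For 8 points, brute-force pairwise comparison is shown above. For large n, the divide-and-conquer algorithm (sort by x, recurse on halves, check the dividing strip) achieves O(n log n).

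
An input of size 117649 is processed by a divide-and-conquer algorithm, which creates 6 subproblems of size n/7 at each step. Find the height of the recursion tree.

For divide and conquer with division factor 7:

Problem sizes at each level:
Level 0: 117649
Level 1: 16807
Level 2: 2401
Level 3: 343
Level 4: 49
Level 5: 7
Level 6: 1

The root is level 0 and the size-1 base case is level 6 (the tree spans levels 0 through 6, i.e. 7 levels counting the root), so the depth is the number of divisions: log_7(117649) = 6

The recursion tree depth is log_7(117649) = 6. At each level, the problem size is divided by 7, so it takes 6 divisions to reduce to a base case of size 1. The algorithm makes 6 recursive calls at each level.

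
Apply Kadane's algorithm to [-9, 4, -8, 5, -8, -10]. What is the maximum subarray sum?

Using Kadane's algorithm on [-9, 4, -8, 5, -8, -10]:

Scanning through the array:
Position 1 (value 4): max_ending_here = 4, max_so_far = 4
Position 2 (value -8): max_ending_here = -4, max_so_far = 4
Position 3 (value 5): max_ending_here = 5, max_so_far = 5
Position 4 (value -8): max_ending_here = -3, max_so_far = 5
Position 5 (value -10): max_ending_here = -10, max_so_far = 5

Maximum subarray: [5]
Maximum sum: 5

The maximum subarray is [5] with sum 5. This subarray runs from index 3 to index 3.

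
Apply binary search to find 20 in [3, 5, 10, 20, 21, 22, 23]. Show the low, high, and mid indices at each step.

Binary search for 20 in [3, 5, 10, 20, 21, 22, 23]:

lo=0, hi=6, mid=3, arr[mid]=20 -> Found target at index 3!

Binary search finds 20 at index 3 after 1 comparisons. The search repeatedly halves the search space by comparing with the middle element.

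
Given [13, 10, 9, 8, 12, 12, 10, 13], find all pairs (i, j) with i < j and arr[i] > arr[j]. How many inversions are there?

Finding inversions in [13, 10, 9, 8, 12, 12, 10, 13]:

(0, 1): arr[0]=13 > arr[1]=10
(0, 2): arr[0]=13 > arr[2]=9
(0, 3): arr[0]=13 > arr[3]=8
(0, 4): arr[0]=13 > arr[4]=12
(0, 5): arr[0]=13 > arr[5]=12
(0, 6): arr[0]=13 > arr[6]=10
(1, 2): arr[1]=10 > arr[2]=9
(1, 3): arr[1]=10 > arr[3]=8
(2, 3): arr[2]=9 > arr[3]=8
(4, 6): arr[4]=12 > arr[6]=10
(5, 6): arr[5]=12 > arr[6]=10

Total inversions: 11

The array has 11 inversion(s): (0,1), (0,2), (0,3), (0,4), (0,5), (0,6), (1,2), (1,3), (2,3), (4,6), (5,6). Each pair (i,j) satisfies i < j and arr[i] > arr[j].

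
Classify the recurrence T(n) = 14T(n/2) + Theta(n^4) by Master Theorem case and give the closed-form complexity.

Master Theorem for T(n) = 14T(n/2) + O(n^4):

a = 14, b = 2, c = 4
log_b(a) = log_2(14) = 3.8074

Case 3: c = 4 > log_2(14) = 3.8074
T(n) = O(n^4) = O(n^4)

For T(n) = 14T(n/2) + O(n^4): log_2(14) = 3.8074. This is Case 3 of the Master Theorem (c > log_b(a), work dominated by root), giving O(n^4).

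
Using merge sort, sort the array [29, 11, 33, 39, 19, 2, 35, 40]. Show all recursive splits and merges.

Merge sort trace:

Split: [29, 11, 33, 39, 19, 2, 35, 40] -> [29, 11, 33, 39] and [19, 2, 35, 40]
  Split: [29, 11, 33, 39] -> [29, 11] and [33, 39]
    Split: [29, 11] -> [29] and [11]
    Merge: [29] + [11] -> [11, 29]
    Split: [33, 39] -> [33] and [39]
    Merge: [33] + [39] -> [33, 39]
  Merge: [11, 29] + [33, 39] -> [11, 29, 33, 39]
  Split: [19, 2, 35, 40] -> [19, 2] and [35, 40]
    Split: [19, 2] -> [19] and [2]
    Merge: [19] + [2] -> [2, 19]
    Split: [35, 40] -> [35] and [40]
    Merge: [35] + [40] -> [35, 40]
  Merge: [2, 19] + [35, 40] -> [2, 19, 35, 40]
Merge: [11, 29, 33, 39] + [2, 19, 35, 40] -> [2, 11, 19, 29, 33, 35, 39, 40]

Final sorted array: [2, 11, 19, 29, 33, 35, 39, 40]

The merge sort proceeds by recursively splitting the array and merging sorted halves.
After all merges, the sorted array is [2, 11, 19, 29, 33, 35, 39, 40].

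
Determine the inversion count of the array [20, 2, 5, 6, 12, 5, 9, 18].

Finding inversions in [20, 2, 5, 6, 12, 5, 9, 18]:

(0, 1): arr[0]=20 > arr[1]=2
(0, 2): arr[0]=20 > arr[2]=5
(0, 3): arr[0]=20 > arr[3]=6
(0, 4): arr[0]=20 > arr[4]=12
(0, 5): arr[0]=20 > arr[5]=5
(0, 6): arr[0]=20 > arr[6]=9
(0, 7): arr[0]=20 > arr[7]=18
(3, 5): arr[3]=6 > arr[5]=5
(4, 5): arr[4]=12 > arr[5]=5
(4, 6): arr[4]=12 > arr[6]=9

Total inversions: 10

The array has 10 inversion(s): (0,1), (0,2), (0,3), (0,4), (0,5), (0,6), (0,7), (3,5), (4,5), (4,6). Each pair (i,j) satisfies i < j and arr[i] > arr[j].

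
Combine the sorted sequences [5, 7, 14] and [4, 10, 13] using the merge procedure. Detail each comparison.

Merging process:

Compare 5 vs 4: take 4 from right. Merged: [4]
Compare 5 vs 10: take 5 from left. Merged: [4, 5]
Compare 7 vs 10: take 7 from left. Merged: [4, 5, 7]
Compare 14 vs 10: take 10 from right. Merged: [4, 5, 7, 10]
Compare 14 vs 13: take 13 from right. Merged: [4, 5, 7, 10, 13]
Append remaining from left: [14]. Merged: [4, 5, 7, 10, 13, 14]

Final merged array: [4, 5, 7, 10, 13, 14]
Total comparisons: 5

The merged array is [4, 5, 7, 10, 13, 14], requiring 5 comparisons. The merge step runs in O(n) time where n is the total number of elements.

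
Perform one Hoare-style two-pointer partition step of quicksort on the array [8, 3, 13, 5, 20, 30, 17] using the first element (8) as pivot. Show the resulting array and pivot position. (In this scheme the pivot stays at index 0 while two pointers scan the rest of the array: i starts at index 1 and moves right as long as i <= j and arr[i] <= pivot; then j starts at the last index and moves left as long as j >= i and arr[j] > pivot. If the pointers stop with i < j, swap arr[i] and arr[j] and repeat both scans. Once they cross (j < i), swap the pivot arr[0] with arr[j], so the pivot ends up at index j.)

Hoare-style two-pointer partition with pivot = 8:

Initial array: [8, 3, 13, 5, 20, 30, 17]

Pointers start at i = 1, j = 6.
i stops at index 2 (arr[2]=13 > 8), j stops at index 3 (arr[3]=5 <= 8): swap arr[2] and arr[3], array becomes [8, 3, 5, 13, 20, 30, 17]
i ends at 3, j ends at 2: the pointers have crossed (j < i), so scanning stops.

Swap pivot arr[0] with arr[2] to place pivot at position 2: [5, 3, 8, 13, 20, 30, 17]
Pivot position: 2

After partitioning with pivot 8, the array becomes [5, 3, 8, 13, 20, 30, 17]. The pivot is placed at index 2. All elements to the left of the pivot are <= 8, and all elements to the right are > 8.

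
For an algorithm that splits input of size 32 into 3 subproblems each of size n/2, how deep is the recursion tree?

For divide and conquer with division factor 2:

Problem sizes at each level:
Level 0: 32
Level 1: 16
Level 2: 8
Level 3: 4
Level 4: 2
Level 5: 1

The root is level 0 and the size-1 base case is level 5 (the tree spans levels 0 through 5, i.e. 6 levels counting the root), so the depth is the number of divisions: log_2(32) = 5

The recursion tree depth is log_2(32) = 5. At each level, the problem size is divided by 2, so it takes 5 divisions to reduce to a base case of size 1. The algorithm makes 3 recursive calls at each level.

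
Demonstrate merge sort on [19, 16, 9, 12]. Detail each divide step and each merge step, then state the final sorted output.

Merge sort trace:

Split: [19, 16, 9, 12] -> [19, 16] and [9, 12]
  Split: [19, 16] -> [19] and [16]
  Merge: [19] + [16] -> [16, 19]
  Split: [9, 12] -> [9] and [12]
  Merge: [9] + [12] -> [9, 12]
Merge: [16, 19] + [9, 12] -> [9, 12, 16, 19]

Final sorted array: [9, 12, 16, 19]

The merge sort proceeds by recursively splitting the array and merging sorted halves.
After all merges, the sorted array is [9, 12, 16, 19].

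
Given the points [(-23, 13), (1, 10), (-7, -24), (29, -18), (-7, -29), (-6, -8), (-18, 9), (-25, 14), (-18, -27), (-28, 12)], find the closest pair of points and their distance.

Computing all pairwise distances among 10 points:

d((-23, 13), (1, 10)) = 24.1868
d((-23, 13), (-7, -24)) = 40.3113
d((-23, 13), (29, -18)) = 60.5392
d((-23, 13), (-7, -29)) = 44.9444
d((-23, 13), (-6, -8)) = 27.0185
d((-23, 13), (-18, 9)) = 6.4031
d((-23, 13), (-25, 14)) = 2.2361 <-- minimum
d((-23, 13), (-18, -27)) = 40.3113
d((-23, 13), (-28, 12)) = 5.099
d((1, 10), (-7, -24)) = 34.9285
d((1, 10), (29, -18)) = 39.598
d((1, 10), (-7, -29)) = 39.8121
d((1, 10), (-6, -8)) = 19.3132
d((1, 10), (-18, 9)) = 19.0263
d((1, 10), (-25, 14)) = 26.3059
d((1, 10), (-18, -27)) = 41.5933
d((1, 10), (-28, 12)) = 29.0689
d((-7, -24), (29, -18)) = 36.4966
d((-7, -24), (-7, -29)) = 5.0
d((-7, -24), (-6, -8)) = 16.0312
d((-7, -24), (-18, 9)) = 34.7851
d((-7, -24), (-25, 14)) = 42.0476
d((-7, -24), (-18, -27)) = 11.4018
d((-7, -24), (-28, 12)) = 41.6773
d((29, -18), (-7, -29)) = 37.6431
d((29, -18), (-6, -8)) = 36.4005
d((29, -18), (-18, 9)) = 54.2033
d((29, -18), (-25, 14)) = 62.7694
d((29, -18), (-18, -27)) = 47.8539
d((29, -18), (-28, 12)) = 64.4127
d((-7, -29), (-6, -8)) = 21.0238
d((-7, -29), (-18, 9)) = 39.5601
d((-7, -29), (-25, 14)) = 46.6154
d((-7, -29), (-18, -27)) = 11.1803
d((-7, -29), (-28, 12)) = 46.0652
d((-6, -8), (-18, 9)) = 20.8087
d((-6, -8), (-25, 14)) = 29.0689
d((-6, -8), (-18, -27)) = 22.4722
d((-6, -8), (-28, 12)) = 29.7321
d((-18, 9), (-25, 14)) = 8.6023
d((-18, 9), (-18, -27)) = 36.0
d((-18, 9), (-28, 12)) = 10.4403
d((-25, 14), (-18, -27)) = 41.5933
d((-25, 14), (-28, 12)) = 3.6056
d((-18, -27), (-28, 12)) = 40.2616

Closest pair: (-23, 13) and (-25, 14) with distance 2.2361

The closest pair is (-23, 13) and (-25, 14) with Euclidean distance 2.2361. For 10 points, brute-force pairwise comparison is shown above. For large n, the divide-and-conquer algorithm (sort by x, recurse on halves, check the dividing strip) achieves O(n log n).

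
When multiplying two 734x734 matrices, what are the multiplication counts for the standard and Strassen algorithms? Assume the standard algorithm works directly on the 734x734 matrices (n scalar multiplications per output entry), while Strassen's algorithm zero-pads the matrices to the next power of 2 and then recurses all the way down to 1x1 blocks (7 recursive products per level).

Matrix multiplication for 734x734 matrices:

Strassen's algorithm requires power-of-2 dimensions. Pad 734x734 to 1024x1024 (next power of 2).

Standard algorithm: 734^3 = 395446904 multiplications
Strassen's algorithm: 7^(log2(1024)) = 7^10 = 282475249 multiplications
Savings: 395446904 - 282475249 = 112971655 multiplications

Standard: 395446904 multiplications (734^3). Strassen: 282475249 multiplications (7^10, after padding to 1024x1024). Strassen reduces 8 recursive multiplications to 7 at each level.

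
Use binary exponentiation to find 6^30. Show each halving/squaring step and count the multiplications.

Computing 6^30 by squaring (build up from 6^1; each line after the first costs one multiplication):

6^1 = 6
6^2 = (6^1)^2 = 6^2 = 36
6^3 = 6 * 6^2 = 6 * 36 = 216
6^6 = (6^3)^2 = 216^2 = 46656
6^7 = 6 * 6^6 = 6 * 46656 = 279936
6^14 = (6^7)^2 = 279936^2 = 78364164096
6^15 = 6 * 6^14 = 6 * 78364164096 = 470184984576
6^30 = (6^15)^2 = 470184984576^2 = 221073919720733357899776

Result: 221073919720733357899776
Multiplications needed: 7 (7 lines after 6^1)

6^30 = 221073919720733357899776. Using exponentiation by squaring, this requires 7 multiplications. The key idea: if the exponent is even, square the half-power; if odd, multiply by the base once.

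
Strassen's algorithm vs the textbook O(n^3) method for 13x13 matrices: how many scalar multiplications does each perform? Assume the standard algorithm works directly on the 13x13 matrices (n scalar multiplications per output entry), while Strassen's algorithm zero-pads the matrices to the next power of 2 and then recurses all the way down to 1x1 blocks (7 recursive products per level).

Matrix multiplication for 13x13 matrices:

Strassen's algorithm requires power-of-2 dimensions. Pad 13x13 to 16x16 (next power of 2).

Standard algorithm: 13^3 = 2197 multiplications
Strassen's algorithm: 7^(log2(16)) = 7^4 = 2401 multiplications
Difference: 2197 - 2401 = -204 (Strassen uses MORE here due to padding overhead — for small or just-over-power-of-2 n, padding can outweigh the per-level savings)

Standard: 2197 multiplications (13^3). Strassen: 2401 multiplications (7^4, after padding to 16x16). Strassen reduces 8 recursive multiplications to 7 at each level.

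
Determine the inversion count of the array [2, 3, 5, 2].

Finding inversions in [2, 3, 5, 2]:

(1, 3): arr[1]=3 > arr[3]=2
(2, 3): arr[2]=5 > arr[3]=2

Total inversions: 2

The array has 2 inversion(s): (1,3), (2,3). Each pair (i,j) satisfies i < j and arr[i] > arr[j].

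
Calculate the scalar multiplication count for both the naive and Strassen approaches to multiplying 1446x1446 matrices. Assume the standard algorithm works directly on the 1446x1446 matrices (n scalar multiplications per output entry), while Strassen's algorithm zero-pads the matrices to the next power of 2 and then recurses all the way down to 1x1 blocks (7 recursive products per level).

Matrix multiplication for 1446x1446 matrices:

Strassen's algorithm requires power-of-2 dimensions. Pad 1446x1446 to 2048x2048 (next power of 2).

Standard algorithm: 1446^3 = 3023464536 multiplications
Strassen's algorithm: 7^(log2(2048)) = 7^11 = 1977326743 multiplications
Savings: 3023464536 - 1977326743 = 1046137793 multiplications

Standard: 3023464536 multiplications (1446^3). Strassen: 1977326743 multiplications (7^11, after padding to 2048x2048). Strassen reduces 8 recursive multiplications to 7 at each level.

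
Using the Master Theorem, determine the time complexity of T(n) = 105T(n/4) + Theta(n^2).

Master Theorem for T(n) = 105T(n/4) + O(n^2):

a = 105, b = 4, c = 2
log_b(a) = log_4(105) = 3.3571

Case 1: c = 2 < log_4(105) = 3.3571
T(n) = O(n^(log_4 105))

For T(n) = 105T(n/4) + O(n^2): log_4(105) = 3.3571. This is Case 1 of the Master Theorem (c < log_b(a), work dominated by leaves), giving O(n^(log_4 105)).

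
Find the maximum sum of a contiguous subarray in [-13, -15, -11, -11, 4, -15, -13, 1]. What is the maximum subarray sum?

Using Kadane's algorithm on [-13, -15, -11, -11, 4, -15, -13, 1]:

Scanning through the array:
Position 1 (value -15): max_ending_here = -15, max_so_far = -13
Position 2 (value -11): max_ending_here = -11, max_so_far = -11
Position 3 (value -11): max_ending_here = -11, max_so_far = -11
Position 4 (value 4): max_ending_here = 4, max_so_far = 4
Position 5 (value -15): max_ending_here = -11, max_so_far = 4
Position 6 (value -13): max_ending_here = -13, max_so_far = 4
Position 7 (value 1): max_ending_here = 1, max_so_far = 4

Maximum subarray: [4]
Maximum sum: 4

The maximum subarray is [4] with sum 4. This subarray runs from index 4 to index 4.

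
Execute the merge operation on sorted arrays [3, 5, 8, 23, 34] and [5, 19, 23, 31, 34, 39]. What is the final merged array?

Merging process:

Compare 3 vs 5: take 3 from left. Merged: [3]
Compare 5 vs 5: take 5 from left. Merged: [3, 5]
Compare 8 vs 5: take 5 from right. Merged: [3, 5, 5]
Compare 8 vs 19: take 8 from left. Merged: [3, 5, 5, 8]
Compare 23 vs 19: take 19 from right. Merged: [3, 5, 5, 8, 19]
Compare 23 vs 23: take 23 from left. Merged: [3, 5, 5, 8, 19, 23]
Compare 34 vs 23: take 23 from right. Merged: [3, 5, 5, 8, 19, 23, 23]
Compare 34 vs 31: take 31 from right. Merged: [3, 5, 5, 8, 19, 23, 23, 31]
Compare 34 vs 34: take 34 from left. Merged: [3, 5, 5, 8, 19, 23, 23, 31, 34]
Append remaining from right: [34, 39]. Merged: [3, 5, 5, 8, 19, 23, 23, 31, 34, 34, 39]

Final merged array: [3, 5, 5, 8, 19, 23, 23, 31, 34, 34, 39]
Total comparisons: 9

The merged array is [3, 5, 5, 8, 19, 23, 23, 31, 34, 34, 39], requiring 9 comparisons. The merge step runs in O(n) time where n is the total number of elements.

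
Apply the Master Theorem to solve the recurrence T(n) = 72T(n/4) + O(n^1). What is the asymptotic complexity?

Master Theorem for T(n) = 72T(n/4) + O(n^1):

a = 72, b = 4, c = 1
log_b(a) = log_4(72) = 3.0850

Case 1: c = 1 < log_4(72) = 3.0850
T(n) = O(n^(log_4 72))

For T(n) = 72T(n/4) + O(n^1): log_4(72) = 3.0850. This is Case 1 of the Master Theorem (c < log_b(a), work dominated by leaves), giving O(n^(log_4 72)).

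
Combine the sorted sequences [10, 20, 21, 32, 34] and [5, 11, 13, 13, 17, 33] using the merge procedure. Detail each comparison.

Merging process:

Compare 10 vs 5: take 5 from right. Merged: [5]
Compare 10 vs 11: take 10 from left. Merged: [5, 10]
Compare 20 vs 11: take 11 from right. Merged: [5, 10, 11]
Compare 20 vs 13: take 13 from right. Merged: [5, 10, 11, 13]
Compare 20 vs 13: take 13 from right. Merged: [5, 10, 11, 13, 13]
Compare 20 vs 17: take 17 from right. Merged: [5, 10, 11, 13, 13, 17]
Compare 20 vs 33: take 20 from left. Merged: [5, 10, 11, 13, 13, 17, 20]
Compare 21 vs 33: take 21 from left. Merged: [5, 10, 11, 13, 13, 17, 20, 21]
Compare 32 vs 33: take 32 from left. Merged: [5, 10, 11, 13, 13, 17, 20, 21, 32]
Compare 34 vs 33: take 33 from right. Merged: [5, 10, 11, 13, 13, 17, 20, 21, 32, 33]
Append remaining from left: [34]. Merged: [5, 10, 11, 13, 13, 17, 20, 21, 32, 33, 34]

Final merged array: [5, 10, 11, 13, 13, 17, 20, 21, 32, 33, 34]
Total comparisons: 10

The merged array is [5, 10, 11, 13, 13, 17, 20, 21, 32, 33, 34], requiring 10 comparisons. The merge step runs in O(n) time where n is the total number of elements.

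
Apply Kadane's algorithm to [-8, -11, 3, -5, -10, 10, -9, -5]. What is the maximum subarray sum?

Using Kadane's algorithm on [-8, -11, 3, -5, -10, 10, -9, -5]:

Scanning through the array:
Position 1 (value -11): max_ending_here = -11, max_so_far = -8
Position 2 (value 3): max_ending_here = 3, max_so_far = 3
Position 3 (value -5): max_ending_here = -2, max_so_far = 3
Position 4 (value -10): max_ending_here = -10, max_so_far = 3
Position 5 (value 10): max_ending_here = 10, max_so_far = 10
Position 6 (value -9): max_ending_here = 1, max_so_far = 10
Position 7 (value -5): max_ending_here = -4, max_so_far = 10

Maximum subarray: [10]
Maximum sum: 10

The maximum subarray is [10] with sum 10. This subarray runs from index 5 to index 5.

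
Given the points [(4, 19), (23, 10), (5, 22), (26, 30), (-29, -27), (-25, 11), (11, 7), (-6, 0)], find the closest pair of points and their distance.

Computing all pairwise distances among 8 points:

d((4, 19), (23, 10)) = 21.0238
d((4, 19), (5, 22)) = 3.1623 <-- minimum
d((4, 19), (26, 30)) = 24.5967
d((4, 19), (-29, -27)) = 56.6127
d((4, 19), (-25, 11)) = 30.0832
d((4, 19), (11, 7)) = 13.8924
d((4, 19), (-6, 0)) = 21.4709
d((23, 10), (5, 22)) = 21.6333
d((23, 10), (26, 30)) = 20.2237
d((23, 10), (-29, -27)) = 63.8201
d((23, 10), (-25, 11)) = 48.0104
d((23, 10), (11, 7)) = 12.3693
d((23, 10), (-6, 0)) = 30.6757
d((5, 22), (26, 30)) = 22.4722
d((5, 22), (-29, -27)) = 59.6406
d((5, 22), (-25, 11)) = 31.9531
d((5, 22), (11, 7)) = 16.1555
d((5, 22), (-6, 0)) = 24.5967
d((26, 30), (-29, -27)) = 79.2086
d((26, 30), (-25, 11)) = 54.4243
d((26, 30), (11, 7)) = 27.4591
d((26, 30), (-6, 0)) = 43.8634
d((-29, -27), (-25, 11)) = 38.2099
d((-29, -27), (11, 7)) = 52.4976
d((-29, -27), (-6, 0)) = 35.4683
d((-25, 11), (11, 7)) = 36.2215
d((-25, 11), (-6, 0)) = 21.9545
d((11, 7), (-6, 0)) = 18.3848

Closest pair: (4, 19) and (5, 22) with distance 3.1623

The closest pair is (4, 19) and (5, 22) with Euclidean distance 3.1623. For 8 points, brute-force pairwise comparison is shown above. For large n, the divide-and-conquer algorithm (sort by x, recurse on halves, check the dividing strip) achieves O(n log n).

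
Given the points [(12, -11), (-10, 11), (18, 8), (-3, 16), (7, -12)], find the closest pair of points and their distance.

Computing all pairwise distances among 5 points:

d((12, -11), (-10, 11)) = 31.1127
d((12, -11), (18, 8)) = 19.9249
d((12, -11), (-3, 16)) = 30.8869
d((12, -11), (7, -12)) = 5.099 <-- minimum
d((-10, 11), (18, 8)) = 28.1603
d((-10, 11), (-3, 16)) = 8.6023
d((-10, 11), (7, -12)) = 28.6007
d((18, 8), (-3, 16)) = 22.4722
d((18, 8), (7, -12)) = 22.8254
d((-3, 16), (7, -12)) = 29.7321

Closest pair: (12, -11) and (7, -12) with distance 5.099

The closest pair is (12, -11) and (7, -12) with Euclidean distance 5.099. For 5 points, brute-force pairwise comparison is shown above. For large n, the divide-and-conquer algorithm (sort by x, recurse on halves, check the dividing strip) achieves O(n log n).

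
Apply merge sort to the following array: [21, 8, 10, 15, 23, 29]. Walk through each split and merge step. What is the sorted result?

Merge sort trace:

Split: [21, 8, 10, 15, 23, 29] -> [21, 8, 10] and [15, 23, 29]
  Split: [21, 8, 10] -> [21] and [8, 10]
    Split: [8, 10] -> [8] and [10]
    Merge: [8] + [10] -> [8, 10]
  Merge: [21] + [8, 10] -> [8, 10, 21]
  Split: [15, 23, 29] -> [15] and [23, 29]
    Split: [23, 29] -> [23] and [29]
    Merge: [23] + [29] -> [23, 29]
  Merge: [15] + [23, 29] -> [15, 23, 29]
Merge: [8, 10, 21] + [15, 23, 29] -> [8, 10, 15, 21, 23, 29]

Final sorted array: [8, 10, 15, 21, 23, 29]

The merge sort proceeds by recursively splitting the array and merging sorted halves.
After all merges, the sorted array is [8, 10, 15, 21, 23, 29].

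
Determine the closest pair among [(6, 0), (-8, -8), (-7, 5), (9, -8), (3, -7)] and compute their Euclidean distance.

Computing all pairwise distances among 5 points:

d((6, 0), (-8, -8)) = 16.1245
d((6, 0), (-7, 5)) = 13.9284
d((6, 0), (9, -8)) = 8.544
d((6, 0), (3, -7)) = 7.6158
d((-8, -8), (-7, 5)) = 13.0384
d((-8, -8), (9, -8)) = 17.0
d((-8, -8), (3, -7)) = 11.0454
d((-7, 5), (9, -8)) = 20.6155
d((-7, 5), (3, -7)) = 15.6205
d((9, -8), (3, -7)) = 6.0828 <-- minimum

Closest pair: (9, -8) and (3, -7) with distance 6.0828

The closest pair is (9, -8) and (3, -7) with Euclidean distance 6.0828. For 5 points, brute-force pairwise comparison is shown above. For large n, the divide-and-conquer algorithm (sort by x, recurse on halves, check the dividing strip) achieves O(n log n).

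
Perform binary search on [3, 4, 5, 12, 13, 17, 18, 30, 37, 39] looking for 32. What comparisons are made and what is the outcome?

Binary search for 32 in [3, 4, 5, 12, 13, 17, 18, 30, 37, 39]:

lo=0, hi=9, mid=4, arr[mid]=13 -> 13 < 32, search right half
lo=5, hi=9, mid=7, arr[mid]=30 -> 30 < 32, search right half
lo=8, hi=9, mid=8, arr[mid]=37 -> 37 > 32, search left half
lo=8 > hi=7, target 32 not found

Binary search determines that 32 is not in the array after 3 comparisons. The search space was exhausted without finding the target.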